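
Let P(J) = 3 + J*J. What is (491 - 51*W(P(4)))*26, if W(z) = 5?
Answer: 6136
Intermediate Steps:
P(J) = 3 + J²
(491 - 51*W(P(4)))*26 = (491 - 51*5)*26 = (491 - 255)*26 = 236*26 = 6136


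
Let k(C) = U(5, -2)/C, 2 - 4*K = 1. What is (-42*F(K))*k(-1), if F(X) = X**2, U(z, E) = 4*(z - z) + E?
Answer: -21/4 ≈ -5.2500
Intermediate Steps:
K = 1/4 (K = 1/2 - 1/4*1 = 1/2 - 1/4 = 1/4 ≈ 0.25000)
U(z, E) = E (U(z, E) = 4*0 + E = 0 + E = E)
k(C) = -2/C
(-42*F(K))*k(-1) = (-42*(1/4)**2)*(-2/(-1)) = (-42*1/16)*(-2*(-1)) = -21/8*2 = -21/4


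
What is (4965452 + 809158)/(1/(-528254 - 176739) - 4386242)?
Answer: -4071059627730/3092269906307 ≈ -1.3165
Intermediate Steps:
(4965452 + 809158)/(1/(-528254 - 176739) - 4386242) = 5774610/(1/(-704993) - 4386242) = 5774610/(-1/704993 - 4386242) = 5774610/(-3092269906307/704993) = 5774610*(-704993/3092269906307) = -4071059627730/3092269906307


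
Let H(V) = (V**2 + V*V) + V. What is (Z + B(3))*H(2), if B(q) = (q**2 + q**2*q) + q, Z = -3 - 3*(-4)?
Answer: 480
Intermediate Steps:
H(V) = V + 2*V**2 (H(V) = (V**2 + V**2) + V = 2*V**2 + V = V + 2*V**2)
Z = 9 (Z = -3 + 12 = 9)
B(q) = q + q**2 + q**3 (B(q) = (q**2 + q**3) + q = q + q**2 + q**3)
(Z + B(3))*H(2) = (9 + 3*(1 + 3 + 3**2))*(2*(1 + 2*2)) = (9 + 3*(1 + 3 + 9))*(2*(1 + 4)) = (9 + 3*13)*(2*5) = (9 + 39)*10 = 48*10 = 480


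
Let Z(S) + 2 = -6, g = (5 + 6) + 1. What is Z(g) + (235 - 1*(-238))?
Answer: 465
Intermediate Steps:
g = 12 (g = 11 + 1 = 12)
Z(S) = -8 (Z(S) = -2 - 6 = -8)
Z(g) + (235 - 1*(-238)) = -8 + (235 - 1*(-238)) = -8 + (235 + 238) = -8 + 473 = 465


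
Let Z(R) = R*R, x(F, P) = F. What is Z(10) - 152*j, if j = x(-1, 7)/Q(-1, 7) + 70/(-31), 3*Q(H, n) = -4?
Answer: 10206/31 ≈ 329.23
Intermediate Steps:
Q(H, n) = -4/3 (Q(H, n) = (⅓)*(-4) = -4/3)
Z(R) = R²
j = -187/124 (j = -1/(-4/3) + 70/(-31) = -1*(-¾) + 70*(-1/31) = ¾ - 70/31 = -187/124 ≈ -1.5081)
Z(10) - 152*j = 10² - 152*(-187/124) = 100 + 7106/31 = 10206/31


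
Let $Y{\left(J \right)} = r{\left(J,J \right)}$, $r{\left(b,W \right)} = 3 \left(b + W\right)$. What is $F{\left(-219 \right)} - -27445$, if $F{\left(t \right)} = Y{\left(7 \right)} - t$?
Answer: $27706$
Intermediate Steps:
$r{\left(b,W \right)} = 3 W + 3 b$ ($r{\left(b,W \right)} = 3 \left(W + b\right) = 3 W + 3 b$)
$Y{\left(J \right)} = 6 J$ ($Y{\left(J \right)} = 3 J + 3 J = 6 J$)
$F{\left(t \right)} = 42 - t$ ($F{\left(t \right)} = 6 \cdot 7 - t = 42 - t$)
$F{\left(-219 \right)} - -27445 = \left(42 - -219\right) - -27445 = \left(42 + 219\right) + 27445 = 261 + 27445 = 27706$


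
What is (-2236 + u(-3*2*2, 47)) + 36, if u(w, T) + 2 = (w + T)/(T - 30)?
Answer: -37399/17 ≈ -2199.9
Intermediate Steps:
u(w, T) = -2 + (T + w)/(-30 + T) (u(w, T) = -2 + (w + T)/(T - 30) = -2 + (T + w)/(-30 + T))
(-2236 + u(-3*2*2, 47)) + 36 = (-2236 + (60 - 3*2*2 - 1*47)/(-30 + 47)) + 36 = (-2236 + (60 - 6*2 - 47)/17) + 36 = (-2236 + (60 - 12 - 47)/17) + 36 = (-2236 + (1/17)*1) + 36 = (-2236 + 1/17) + 36 = -38011/17 + 36 = -37399/17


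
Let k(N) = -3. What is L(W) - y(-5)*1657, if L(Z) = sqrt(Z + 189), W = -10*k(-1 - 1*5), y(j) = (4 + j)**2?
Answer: -1657 + sqrt(219) ≈ -1642.2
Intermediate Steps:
W = 30 (W = -10*(-3) = 30)
L(Z) = sqrt(189 + Z)
L(W) - y(-5)*1657 = sqrt(189 + 30) - (4 - 5)**2*1657 = sqrt(219) - (-1)**2*1657 = sqrt(219) - 1657 = -1657 + sqrt(219)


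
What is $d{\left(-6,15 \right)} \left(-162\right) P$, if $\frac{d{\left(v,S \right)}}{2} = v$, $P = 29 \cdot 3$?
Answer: $169128$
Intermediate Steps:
$P = 87$
$d{\left(v,S \right)} = 2 v$
$d{\left(-6,15 \right)} \left(-162\right) P = 2 \left(-6\right) \left(-162\right) 87 = \left(-12\right) \left(-162\right) 87 = 1944 \cdot 87 = 169128$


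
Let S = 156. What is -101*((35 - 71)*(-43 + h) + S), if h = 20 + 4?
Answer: -84840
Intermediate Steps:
h = 24
-101*((35 - 71)*(-43 + h) + S) = -101*((35 - 71)*(-43 + 24) + 156) = -101*(-36*(-19) + 156) = -101*(684 + 156) = -101*840 = -84840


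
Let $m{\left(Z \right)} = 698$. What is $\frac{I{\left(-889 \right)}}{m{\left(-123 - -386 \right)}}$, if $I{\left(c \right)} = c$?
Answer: $- \frac{889}{698} \approx -1.2736$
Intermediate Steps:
$\frac{I{\left(-889 \right)}}{m{\left(-123 - -386 \right)}} = - \frac{889}{698}$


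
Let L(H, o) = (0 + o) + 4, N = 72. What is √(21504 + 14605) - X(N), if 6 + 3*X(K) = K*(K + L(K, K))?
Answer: -3550 + √36109 ≈ -3360.0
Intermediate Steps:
L(H, o) = 4 + o (L(H, o) = o + 4 = 4 + o)
X(K) = -2 + K*(4 + 2*K)/3 (X(K) = -2 + (K*(K + (4 + K)))/3 = -2 + (K*(4 + 2*K))/3 = -2 + K*(4 + 2*K)/3)
√(21504 + 14605) - X(N) = √(21504 + 14605) - (-2 + (⅓)*72² + (⅓)*72*(4 + 72)) = √36109 - (-2 + (⅓)*5184 + (⅓)*72*76) = √36109 - (-2 + 1728 + 1824) = √36109 - 1*3550 = √36109 - 3550 = -3550 + √36109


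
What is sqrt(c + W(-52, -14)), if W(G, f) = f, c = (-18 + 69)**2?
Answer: sqrt(2587) ≈ 50.863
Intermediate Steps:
c = 2601 (c = 51**2 = 2601)
sqrt(c + W(-52, -14)) = sqrt(2601 - 14) = sqrt(2587)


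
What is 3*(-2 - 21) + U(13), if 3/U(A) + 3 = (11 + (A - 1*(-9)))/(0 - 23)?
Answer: -2369/34 ≈ -69.677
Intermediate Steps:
U(A) = 3/(-89/23 - A/23) (U(A) = 3/(-3 + (11 + (A - 1*(-9)))/(0 - 23)) = 3/(-3 + (11 + (A + 9))/(-23)) = 3/(-3 + (11 + (9 + A))*(-1/23)) = 3/(-3 + (20 + A)*(-1/23)) = 3/(-3 + (-20/23 - A/23)) = 3/(-89/23 - A/23))
3*(-2 - 21) + U(13) = 3*(-2 - 21) - 69/(89 + 13) = 3*(-23) - 69/102 = -69 - 69*1/102 = -69 - 23/34 = -2369/34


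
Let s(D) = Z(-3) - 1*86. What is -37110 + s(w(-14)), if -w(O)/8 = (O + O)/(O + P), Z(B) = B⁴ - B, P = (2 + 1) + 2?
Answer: -37112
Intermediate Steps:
P = 5 (P = 3 + 2 = 5)
w(O) = -16*O/(5 + O) (w(O) = -8*(O + O)/(O + 5) = -8*2*O/(5 + O) = -16*O/(5 + O))
s(D) = -2 (s(D) = ((-3)⁴ - 1*(-3)) - 1*86 = (81 + 3) - 86 = 84 - 86 = -2)
-37110 + s(w(-14)) = -37110 - 2 = -37112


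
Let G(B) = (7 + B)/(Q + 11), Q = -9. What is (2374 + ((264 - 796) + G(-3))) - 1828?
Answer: 16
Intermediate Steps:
G(B) = 7/2 + B/2 (G(B) = (7 + B)/(-9 + 11) = (7 + B)/2 = (7 + B)*(½) = 7/2 + B/2)
(2374 + ((264 - 796) + G(-3))) - 1828 = (2374 + ((264 - 796) + (7/2 + (½)*(-3)))) - 1828 = (2374 + (-532 + (7/2 - 3/2))) - 1828 = (2374 + (-532 + 2)) - 1828 = (2374 - 530) - 1828 = 1844 - 1828 = 16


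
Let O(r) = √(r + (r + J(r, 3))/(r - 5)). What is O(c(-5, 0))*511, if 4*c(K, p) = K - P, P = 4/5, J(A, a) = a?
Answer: 3577*I*√57405/1290 ≈ 664.36*I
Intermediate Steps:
P = ⅘ (P = 4*(⅕) = ⅘ ≈ 0.80000)
c(K, p) = -⅕ + K/4 (c(K, p) = (K - 1*⅘)/4 = (K - ⅘)/4 = (-⅘ + K)/4 = -⅕ + K/4)
O(r) = √(r + (3 + r)/(-5 + r)) (O(r) = √(r + (r + 3)/(r - 5)) = √(r + (3 + r)/(-5 + r)))
O(c(-5, 0))*511 = √((3 + (-⅕ + (¼)*(-5)) + (-⅕ + (¼)*(-5))*(-5 + (-⅕ + (¼)*(-5))))/(-5 + (-⅕ + (¼)*(-5))))*511 = √((3 + (-⅕ - 5/4) + (-⅕ - 5/4)*(-5 + (-⅕ - 5/4)))/(-5 + (-⅕ - 5/4)))*511 = √((3 - 29/20 - 29*(-5 - 29/20)/20)/(-5 - 29/20))*511 = √((3 - 29/20 - 29/20*(-129/20))/(-129/20))*511 = √(-20*(3 - 29/20 + 3741/400)/129)*511 = √(-20/129*4361/400)*511 = √(-4361/2580)*511 = (7*I*√57405/1290)*511 = 3577*I*√57405/1290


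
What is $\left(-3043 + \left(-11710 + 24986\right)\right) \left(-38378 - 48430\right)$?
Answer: $-888306264$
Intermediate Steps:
$\left(-3043 + \left(-11710 + 24986\right)\right) \left(-38378 - 48430\right) = \left(-3043 + 13276\right) \left(-86808\right) = 10233 \left(-86808\right) = -888306264$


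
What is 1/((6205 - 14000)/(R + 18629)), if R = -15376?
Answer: -3253/7795 ≈ -0.41732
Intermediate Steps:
1/((6205 - 14000)/(R + 18629)) = 1/((6205 - 14000)/(-15376 + 18629)) = 1/(-7795/3253) = -3253/7795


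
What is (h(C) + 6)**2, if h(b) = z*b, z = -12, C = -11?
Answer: 19044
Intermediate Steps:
h(b) = -12*b
(h(C) + 6)**2 = (-12*(-11) + 6)**2 = (132 + 6)**2 = 138**2 = 19044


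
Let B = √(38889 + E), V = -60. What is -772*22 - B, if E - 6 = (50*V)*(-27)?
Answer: -16984 - √119895 ≈ -17330.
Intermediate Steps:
E = 81006 (E = 6 + (50*(-60))*(-27) = 6 - 3000*(-27) = 6 + 81000 = 81006)
B = √119895 (B = √(38889 + 81006) = √119895 ≈ 346.26)
-772*22 - B = -772*22 - √119895 = -16984 - √119895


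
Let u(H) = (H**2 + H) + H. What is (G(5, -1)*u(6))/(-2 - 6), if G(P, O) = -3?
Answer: 18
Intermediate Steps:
u(H) = H**2 + 2*H (u(H) = (H + H**2) + H = H**2 + 2*H)
(G(5, -1)*u(6))/(-2 - 6) = (-18*(2 + 6))/(-2 - 6) = -18*8/(-8) = -3*48*(-1/8) = -144*(-1/8) = 18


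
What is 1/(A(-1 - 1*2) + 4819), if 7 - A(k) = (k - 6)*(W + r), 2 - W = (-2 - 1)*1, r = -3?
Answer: 1/4844 ≈ 0.00020644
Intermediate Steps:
W = 5 (W = 2 - (-2 - 1) = 2 - (-3) = 2 - 1*(-3) = 2 + 3 = 5)
A(k) = 19 - 2*k (A(k) = 7 - (k - 6)*(5 - 3) = 7 - (-6 + k)*2 = 7 - (-12 + 2*k) = 7 + (12 - 2*k) = 19 - 2*k)
1/(A(-1 - 1*2) + 4819) = 1/((19 - 2*(-1 - 1*2)) + 4819) = 1/((19 - 2*(-1 - 2)) + 4819) = 1/((19 - 2*(-3)) + 4819) = 1/((19 + 6) + 4819) = 1/(25 + 4819) = 1/4844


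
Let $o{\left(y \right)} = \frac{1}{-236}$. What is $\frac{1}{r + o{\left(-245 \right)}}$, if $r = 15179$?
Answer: $\frac{236}{3582243} \approx 6.588 \cdot 10^{-5}$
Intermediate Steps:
$o{\left(y \right)} = - \frac{1}{236}$
$\frac{1}{r + o{\left(-245 \right)}} = \frac{1}{15179 - \frac{1}{236}} = \frac{1}{\frac{3582243}{236}} = \frac{236}{3582243}$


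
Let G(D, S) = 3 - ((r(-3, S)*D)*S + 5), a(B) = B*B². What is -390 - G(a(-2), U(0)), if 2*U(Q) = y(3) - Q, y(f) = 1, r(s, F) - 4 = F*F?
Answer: -405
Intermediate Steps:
r(s, F) = 4 + F² (r(s, F) = 4 + F*F = 4 + F²)
U(Q) = ½ - Q/2 (U(Q) = (1 - Q)/2 = ½ - Q/2)
a(B) = B³
G(D, S) = -2 - D*S*(4 + S²) (G(D, S) = 3 - (((4 + S²)*D)*S + 5) = 3 - ((D*(4 + S²))*S + 5) = 3 - (D*S*(4 + S²) + 5) = 3 - (5 + D*S*(4 + S²)) = 3 + (-5 - D*S*(4 + S²)) = -2 - D*S*(4 + S²))
-390 - G(a(-2), U(0)) = -390 - (-2 - 1*(-2)³*(½ - ½*0)*(4 + (½ - ½*0)²)) = -390 - (-2 - 1*(-8)*(½ + 0)*(4 + (½ + 0)²)) = -390 - (-2 - 1*(-8)*½*(4 + (½)²)) = -390 - (-2 - 1*(-8)*½*(4 + ¼)) = -390 - (-2 - 1*(-8)*½*17/4) = -390 - (-2 + 17) = -390 - 1*15 = -390 - 15 = -405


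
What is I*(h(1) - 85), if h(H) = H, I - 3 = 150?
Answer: -12852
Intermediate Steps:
I = 153 (I = 3 + 150 = 153)
I*(h(1) - 85) = 153*(1 - 85) = 153*(-84) = -12852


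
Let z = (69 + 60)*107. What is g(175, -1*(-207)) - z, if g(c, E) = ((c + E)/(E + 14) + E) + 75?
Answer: -2987759/221 ≈ -13519.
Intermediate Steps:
g(c, E) = 75 + E + (E + c)/(14 + E) (g(c, E) = ((E + c)/(14 + E) + E) + 75 = (E + (E + c)/(14 + E)) + 75 = 75 + E + (E + c)/(14 + E))
z = 13803 (z = 129*107 = 13803)
g(175, -1*(-207)) - z = (1050 + 175 + (-1*(-207))² + 90*(-1*(-207)))/(14 - 1*(-207)) - 1*13803 = (1050 + 175 + 207² + 90*207)/(14 + 207) - 13803 = (1050 + 175 + 42849 + 18630)/221 - 13803 = (1/221)*62704 - 13803 = 62704/221 - 13803 = -2987759/221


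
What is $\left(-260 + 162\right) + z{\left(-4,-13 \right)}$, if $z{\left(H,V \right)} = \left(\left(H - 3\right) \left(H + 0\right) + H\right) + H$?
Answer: $-78$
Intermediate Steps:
$z{\left(H,V \right)} = 2 H + H \left(-3 + H\right)$ ($z{\left(H,V \right)} = \left(\left(-3 + H\right) H + H\right) + H = \left(H \left(-3 + H\right) + H\right) + H = \left(H + H \left(-3 + H\right)\right) + H = 2 H + H \left(-3 + H\right)$)
$\left(-260 + 162\right) + z{\left(-4,-13 \right)} = \left(-260 + 162\right) - 4 \left(-1 - 4\right) = -98 - -20 = -98 + 20 = -78$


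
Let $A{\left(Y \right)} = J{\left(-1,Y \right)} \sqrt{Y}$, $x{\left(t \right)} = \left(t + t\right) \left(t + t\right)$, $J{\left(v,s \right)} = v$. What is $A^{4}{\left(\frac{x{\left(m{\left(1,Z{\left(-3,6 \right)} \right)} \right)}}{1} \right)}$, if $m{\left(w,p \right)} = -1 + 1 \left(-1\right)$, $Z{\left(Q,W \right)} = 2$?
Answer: $256$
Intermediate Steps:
$m{\left(w,p \right)} = -2$ ($m{\left(w,p \right)} = -1 - 1 = -2$)
$x{\left(t \right)} = 4 t^{2}$ ($x{\left(t \right)} = 2 t 2 t = 4 t^{2}$)
$A{\left(Y \right)} = - \sqrt{Y}$
$A^{4}{\left(\frac{x{\left(m{\left(1,Z{\left(-3,6 \right)} \right)} \right)}}{1} \right)} = \left(- \sqrt{\frac{4 \left(-2\right)^{2}}{1}}\right)^{4} = \left(- \sqrt{4 \cdot 4 \cdot 1}\right)^{4} = \left(- \sqrt{16 \cdot 1}\right)^{4} = \left(- \sqrt{16}\right)^{4} = \left(\left(-1\right) 4\right)^{4} = \left(-4\right)^{4} = 256$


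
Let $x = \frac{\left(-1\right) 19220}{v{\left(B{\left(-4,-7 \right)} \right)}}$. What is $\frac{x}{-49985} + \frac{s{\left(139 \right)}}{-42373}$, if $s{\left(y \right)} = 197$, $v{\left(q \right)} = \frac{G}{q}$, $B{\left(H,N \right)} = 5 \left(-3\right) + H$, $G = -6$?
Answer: $\frac{1541468987}{1270808643} \approx 1.213$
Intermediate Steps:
$B{\left(H,N \right)} = -15 + H$
$v{\left(q \right)} = - \frac{6}{q}$
$x = - \frac{182590}{3}$ ($x = \frac{\left(-1\right) 19220}{\left(-6\right) \frac{1}{-15 - 4}} = - \frac{19220}{\left(-6\right) \frac{1}{-19}} = - \frac{19220}{\left(-6\right) \left(- \frac{1}{19}\right)} = - \frac{19220}{\frac{6}{19}} = \left(-19220\right) \frac{19}{6} = - \frac{182590}{3} \approx -60863.0$)
$\frac{x}{-49985} + \frac{s{\left(139 \right)}}{-42373} = - \frac{182590}{3 \left(-49985\right)} + \frac{197}{-42373} = \left(- \frac{182590}{3}\right) \left(- \frac{1}{49985}\right) + 197 \left(- \frac{1}{42373}\right) = \frac{36518}{29991} - \frac{197}{42373} = \frac{1541468987}{1270808643}$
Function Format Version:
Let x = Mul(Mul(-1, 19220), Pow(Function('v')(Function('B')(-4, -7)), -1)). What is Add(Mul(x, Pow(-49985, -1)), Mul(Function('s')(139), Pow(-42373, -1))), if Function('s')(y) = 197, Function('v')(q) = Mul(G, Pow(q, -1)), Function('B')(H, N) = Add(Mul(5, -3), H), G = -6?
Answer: Rational(1541468987, 1270808643) ≈ 1.2130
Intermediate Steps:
Function('B')(H, N) = Add(-15, H)
Function('v')(q) = Mul(-6, Pow(q, -1))
x = Rational(-182590, 3) (x = Mul(Mul(-1, 19220), Pow(Mul(-6, Pow(Add(-15, -4), -1)), -1)) = Mul(-19220, Pow(Mul(-6, Pow(-19, -1)), -1)) = Mul(-19220, Pow(Mul(-6, Rational(-1, 19)), -1)) = Mul(-19220, Pow(Rational(6, 19), -1)) = Mul(-19220, Rational(19, 6)) = Rational(-182590, 3) ≈ -60863.)
Add(Mul(x, Pow(-49985, -1)), Mul(Function('s')(139), Pow(-42373, -1))) = Add(Mul(Rational(-182590, 3), Pow(-49985, -1)), Mul(197, Pow(-42373, -1))) = Add(Mul(Rational(-182590, 3), Rational(-1, 49985)), Mul(197, Rational(-1, 42373))) = Add(Rational(36518, 29991), Rational(-197, 42373)) = Rational(1541468987, 1270808643)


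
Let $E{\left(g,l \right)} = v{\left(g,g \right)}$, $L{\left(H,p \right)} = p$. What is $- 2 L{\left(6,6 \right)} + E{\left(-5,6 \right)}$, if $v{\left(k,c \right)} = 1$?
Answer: $-11$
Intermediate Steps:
$E{\left(g,l \right)} = 1$
$- 2 L{\left(6,6 \right)} + E{\left(-5,6 \right)} = \left(-2\right) 6 + 1 = -12 + 1 = -11$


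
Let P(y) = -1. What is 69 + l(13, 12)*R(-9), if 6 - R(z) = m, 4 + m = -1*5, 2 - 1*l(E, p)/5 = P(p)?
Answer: 294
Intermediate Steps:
l(E, p) = 15 (l(E, p) = 10 - 5*(-1) = 10 + 5 = 15)
m = -9 (m = -4 - 1*5 = -4 - 5 = -9)
R(z) = 15 (R(z) = 6 - 1*(-9) = 6 + 9 = 15)
69 + l(13, 12)*R(-9) = 69 + 15*15 = 69 + 225 = 294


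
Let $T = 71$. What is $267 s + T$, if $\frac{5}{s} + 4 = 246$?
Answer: $\frac{18517}{242} \approx 76.516$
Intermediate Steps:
$s = \frac{5}{242}$ ($s = \frac{5}{-4 + 246} = \frac{5}{242} \approx 0.020661$)
$267 s + T = 267 \cdot \frac{5}{242} + 71 = \frac{1335}{242} + 71 = \frac{18517}{242}$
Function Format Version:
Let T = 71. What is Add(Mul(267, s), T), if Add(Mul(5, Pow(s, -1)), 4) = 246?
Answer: Rational(18517, 242) ≈ 76.516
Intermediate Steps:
s = Rational(5, 242) (s = Mul(5, Pow(Add(-4, 246), -1)) = Mul(5, Pow(242, -1)) = Mul(5, Rational(1, 242)) = Rational(5, 242) ≈ 0.020661)
Add(Mul(267, s), T) = Add(Mul(267, Rational(5, 242)), 71) = Add(Rational(1335, 242), 71) = Rational(18517, 242)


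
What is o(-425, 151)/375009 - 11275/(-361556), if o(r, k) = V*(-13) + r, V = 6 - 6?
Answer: 4074565175/135586754004 ≈ 0.030051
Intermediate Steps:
V = 0
o(r, k) = r (o(r, k) = 0*(-13) + r = 0 + r = r)
o(-425, 151)/375009 - 11275/(-361556) = -425/375009 - 11275/(-361556) = -425*1/375009 - 11275*(-1/361556) = -425/375009 + 11275/361556 = 4074565175/135586754004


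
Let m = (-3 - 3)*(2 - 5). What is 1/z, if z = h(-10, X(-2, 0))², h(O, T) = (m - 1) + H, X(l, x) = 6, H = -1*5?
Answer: 1/144 ≈ 0.0069444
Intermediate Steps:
H = -5
m = 18 (m = -6*(-3) = 18)
h(O, T) = 12 (h(O, T) = (18 - 1) - 5 = 17 - 5 = 12)
z = 144 (z = 12² = 144)
1/z = 1/144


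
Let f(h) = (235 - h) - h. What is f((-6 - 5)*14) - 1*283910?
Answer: -283367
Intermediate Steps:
f(h) = 235 - 2*h
f((-6 - 5)*14) - 1*283910 = (235 - 2*(-6 - 5)*14) - 1*283910 = (235 - (-22)*14) - 283910 = (235 - 2*(-154)) - 283910 = (235 + 308) - 283910 = 543 - 283910 = -283367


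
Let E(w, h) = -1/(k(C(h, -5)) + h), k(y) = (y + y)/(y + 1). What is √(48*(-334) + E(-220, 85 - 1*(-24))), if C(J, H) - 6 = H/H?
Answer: 2*I*√786566435/443 ≈ 126.62*I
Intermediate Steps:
C(J, H) = 7 (C(J, H) = 6 + H/H = 6 + 1 = 7)
k(y) = 2*y/(1 + y) (k(y) = (2*y)/(1 + y) = 2*y/(1 + y))
E(w, h) = -1/(7/4 + h) (E(w, h) = -1/(2*7/(1 + 7) + h) = -1/(2*7/8 + h) = -1/(2*7*(⅛) + h) = -1/(7/4 + h))
√(48*(-334) + E(-220, 85 - 1*(-24))) = √(48*(-334) - 4/(7 + 4*(85 - 1*(-24)))) = √(-16032 - 4/(7 + 4*(85 + 24))) = √(-16032 - 4/(7 + 4*109)) = √(-16032 - 4/(7 + 436)) = √(-16032 - 4/443) = √(-7102180/443) = 2*I*√786566435/443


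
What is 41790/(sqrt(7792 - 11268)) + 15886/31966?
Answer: 7943/15983 - 20895*I*sqrt(869)/869 ≈ 0.49697 - 708.81*I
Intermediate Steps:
41790/(sqrt(7792 - 11268)) + 15886/31966 = 41790/(sqrt(-3476)) + 15886*(1/31966) = 41790/((2*I*sqrt(869))) + 7943/15983 = 41790*(-I*sqrt(869)/1738) + 7943/15983 = -20895*I*sqrt(869)/869 + 7943/15983 = 7943/15983 - 20895*I*sqrt(869)/869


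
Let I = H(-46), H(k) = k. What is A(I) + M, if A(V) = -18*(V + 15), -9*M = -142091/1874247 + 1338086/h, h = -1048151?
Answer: 9868345038060517/17680444805673 ≈ 558.15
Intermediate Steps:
I = -46
M = 2656836494983/17680444805673 (M = -(-142091/1874247 + 1338086/(-1048151))/9 = -(-142091*1/1874247 + 1338086*(-1/1048151))/9 = -(-142091/1874247 - 1338086/1048151)/9 = -⅑*(-2656836494983/1964493867297) = 2656836494983/17680444805673 ≈ 0.15027)
A(V) = -270 - 18*V (A(V) = -18*(15 + V) = -270 - 18*V)
A(I) + M = (-270 - 18*(-46)) + 2656836494983/17680444805673 = (-270 + 828) + 2656836494983/17680444805673 = 558 + 2656836494983/17680444805673 = 9868345038060517/17680444805673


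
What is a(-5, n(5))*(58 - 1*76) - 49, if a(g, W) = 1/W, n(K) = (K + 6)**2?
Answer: -5947/121 ≈ -49.149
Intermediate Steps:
n(K) = (6 + K)**2
a(-5, n(5))*(58 - 1*76) - 49 = (58 - 1*76)/((6 + 5)**2) - 49 = (58 - 76)/(11**2) - 49 = -18/121 - 49 = -5947/121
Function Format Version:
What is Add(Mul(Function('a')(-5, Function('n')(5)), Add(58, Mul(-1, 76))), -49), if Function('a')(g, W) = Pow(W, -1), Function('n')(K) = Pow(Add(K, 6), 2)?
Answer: Rational(-5947, 121) ≈ -49.149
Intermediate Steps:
Function('n')(K) = Pow(Add(6, K), 2)
Add(Mul(Function('a')(-5, Function('n')(5)), Add(58, Mul(-1, 76))), -49) = Add(Mul(Pow(Pow(Add(6, 5), 2), -1), Add(58, Mul(-1, 76))), -49) = Add(Mul(Pow(Pow(11, 2), -1), Add(58, -76)), -49) = Add(Mul(Pow(121, -1), -18), -49) = Add(Mul(Rational(1, 121), -18), -49) = Add(Rational(-18, 121), -49) = Rational(-5947, 121)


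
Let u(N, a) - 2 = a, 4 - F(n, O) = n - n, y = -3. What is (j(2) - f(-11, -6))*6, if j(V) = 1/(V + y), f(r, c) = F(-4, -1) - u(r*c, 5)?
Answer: 12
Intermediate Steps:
F(n, O) = 4 (F(n, O) = 4 - (n - n) = 4 - 1*0 = 4 + 0 = 4)
u(N, a) = 2 + a
f(r, c) = -3 (f(r, c) = 4 - (2 + 5) = 4 - 1*7 = 4 - 7 = -3)
j(V) = 1/(-3 + V) (j(V) = 1/(V - 3) = 1/(-3 + V))
(j(2) - f(-11, -6))*6 = (1/(-3 + 2) - 1*(-3))*6 = (1/(-1) + 3)*6 = (-1 + 3)*6 = 2*6 = 12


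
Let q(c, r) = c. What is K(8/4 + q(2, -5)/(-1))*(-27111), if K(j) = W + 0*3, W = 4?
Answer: -108444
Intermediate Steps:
K(j) = 4 (K(j) = 4 + 0*3 = 4 + 0 = 4)
K(8/4 + q(2, -5)/(-1))*(-27111) = 4*(-27111) = -108444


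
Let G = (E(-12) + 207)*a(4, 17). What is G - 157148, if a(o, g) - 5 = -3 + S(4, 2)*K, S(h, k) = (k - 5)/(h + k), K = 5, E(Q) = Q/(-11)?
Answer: -3459545/22 ≈ -1.5725e+5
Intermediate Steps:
E(Q) = -Q/11 (E(Q) = Q*(-1/11) = -Q/11)
S(h, k) = (-5 + k)/(h + k)
a(o, g) = -½ (a(o, g) = 5 + (-3 + ((-5 + 2)/(4 + 2))*5) = 5 + (-3 + (-3/6)*5) = 5 + (-3 + ((⅙)*(-3))*5) = 5 + (-3 - ½*5) = 5 + (-3 - 5/2) = 5 - 11/2 = -½)
G = -2289/22 (G = (-1/11*(-12) + 207)*(-½) = (12/11 + 207)*(-½) = (2289/11)*(-½) = -2289/22 ≈ -104.05)
G - 157148 = -2289/22 - 157148 = -3459545/22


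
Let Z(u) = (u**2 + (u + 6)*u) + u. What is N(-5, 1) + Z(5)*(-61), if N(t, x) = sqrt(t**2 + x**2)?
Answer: -5185 + sqrt(26) ≈ -5179.9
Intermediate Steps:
Z(u) = u + u**2 + u*(6 + u) (Z(u) = (u**2 + (6 + u)*u) + u = (u**2 + u*(6 + u)) + u = u + u**2 + u*(6 + u))
N(-5, 1) + Z(5)*(-61) = sqrt((-5)**2 + 1**2) + (5*(7 + 2*5))*(-61) = sqrt(25 + 1) + (5*(7 + 10))*(-61) = sqrt(26) + (5*17)*(-61) = sqrt(26) + 85*(-61) = sqrt(26) - 5185 = -5185 + sqrt(26)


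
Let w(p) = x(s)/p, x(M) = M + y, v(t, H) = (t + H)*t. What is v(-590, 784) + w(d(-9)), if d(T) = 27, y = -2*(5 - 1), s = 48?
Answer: -3090380/27 ≈ -1.1446e+5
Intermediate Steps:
y = -8 (y = -2*4 = -8)
v(t, H) = t*(H + t) (v(t, H) = (H + t)*t = t*(H + t))
x(M) = -8 + M (x(M) = M - 8 = -8 + M)
w(p) = 40/p (w(p) = (-8 + 48)/p = 40/p)
v(-590, 784) + w(d(-9)) = -590*(784 - 590) + 40/27 = -590*194 + 40*(1/27) = -114460 + 40/27 = -3090380/27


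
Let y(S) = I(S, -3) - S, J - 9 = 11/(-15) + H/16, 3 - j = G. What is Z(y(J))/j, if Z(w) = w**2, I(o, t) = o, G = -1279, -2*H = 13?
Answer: 0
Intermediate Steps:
H = -13/2 (H = -1/2*13 = -13/2 ≈ -6.5000)
j = 1282 (j = 3 - 1*(-1279) = 3 + 1279 = 1282)
J = 3773/480 (J = 9 + (11/(-15) - 13/2/16) = 9 + (11*(-1/15) - 13/2*1/16) = 9 + (-11/15 - 13/32) = 9 - 547/480 = 3773/480 ≈ 7.8604)
y(S) = 0 (y(S) = S - S = 0)
Z(y(J))/j = 0**2/1282 = 0*(1/1282) = 0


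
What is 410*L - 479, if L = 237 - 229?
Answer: 2801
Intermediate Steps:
L = 8
410*L - 479 = 410*8 - 479 = 3280 - 479 = 2801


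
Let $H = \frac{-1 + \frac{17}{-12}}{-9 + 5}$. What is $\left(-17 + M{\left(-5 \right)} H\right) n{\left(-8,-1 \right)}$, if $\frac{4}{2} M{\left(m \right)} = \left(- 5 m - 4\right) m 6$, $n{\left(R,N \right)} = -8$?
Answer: $\frac{3317}{2} \approx 1658.5$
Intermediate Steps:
$M{\left(m \right)} = 3 m \left(-4 - 5 m\right)$ ($M{\left(m \right)} = \frac{\left(- 5 m - 4\right) m 6}{2} = \frac{\left(-4 - 5 m\right) m 6}{2} = \frac{m \left(-4 - 5 m\right) 6}{2} = \frac{6 m \left(-4 - 5 m\right)}{2} = 3 m \left(-4 - 5 m\right)$)
$H = \frac{29}{48}$ ($H = \frac{-1 + 17 \left(- \frac{1}{12}\right)}{-4} = \left(-1 - \frac{17}{12}\right) \left(- \frac{1}{4}\right) = \left(- \frac{29}{12}\right) \left(- \frac{1}{4}\right) = \frac{29}{48} \approx 0.60417$)
$\left(-17 + M{\left(-5 \right)} H\right) n{\left(-8,-1 \right)} = \left(-17 + \left(-3\right) \left(-5\right) \left(4 + 5 \left(-5\right)\right) \frac{29}{48}\right) \left(-8\right) = \left(-17 + \left(-3\right) \left(-5\right) \left(4 - 25\right) \frac{29}{48}\right) \left(-8\right) = \left(-17 + \left(-3\right) \left(-5\right) \left(-21\right) \frac{29}{48}\right) \left(-8\right) = \left(-17 - \frac{3045}{16}\right) \left(-8\right) = \left(- \frac{3317}{16}\right) \left(-8\right) = \frac{3317}{2}$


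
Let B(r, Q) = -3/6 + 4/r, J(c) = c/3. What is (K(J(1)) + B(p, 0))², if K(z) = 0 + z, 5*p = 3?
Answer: 169/4 ≈ 42.250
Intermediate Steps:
p = ⅗ (p = (⅕)*3 = ⅗ ≈ 0.60000)
J(c) = c/3 (J(c) = c*(⅓) = c/3)
B(r, Q) = -½ + 4/r (B(r, Q) = -3*⅙ + 4/r = -½ + 4/r)
K(z) = z
(K(J(1)) + B(p, 0))² = ((⅓)*1 + (8 - 1*⅗)/(2*(⅗)))² = (⅓ + (½)*(5/3)*(8 - ⅗))² = (⅓ + (½)*(5/3)*(37/5))² = (⅓ + 37/6)² = (13/2)² = 169/4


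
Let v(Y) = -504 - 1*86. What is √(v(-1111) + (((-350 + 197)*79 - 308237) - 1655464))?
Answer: I*√1976378 ≈ 1405.8*I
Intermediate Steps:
v(Y) = -590 (v(Y) = -504 - 86 = -590)
√(v(-1111) + (((-350 + 197)*79 - 308237) - 1655464)) = √(-590 + (((-350 + 197)*79 - 308237) - 1655464)) = √(-590 + ((-153*79 - 308237) - 1655464)) = √(-590 + ((-12087 - 308237) - 1655464)) = √(-590 + (-320324 - 1655464)) = √(-590 - 1975788) = √(-1976378) = I*√1976378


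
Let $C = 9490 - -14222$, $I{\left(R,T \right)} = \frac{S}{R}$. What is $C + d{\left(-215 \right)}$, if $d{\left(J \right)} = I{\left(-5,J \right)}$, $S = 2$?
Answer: $\frac{118558}{5} \approx 23712.0$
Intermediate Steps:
$I{\left(R,T \right)} = \frac{2}{R}$
$d{\left(J \right)} = - \frac{2}{5}$ ($d{\left(J \right)} = \frac{2}{-5} = 2 \left(- \frac{1}{5}\right) = - \frac{2}{5}$)
$C = 23712$ ($C = 9490 + 14222 = 23712$)
$C + d{\left(-215 \right)} = 23712 - \frac{2}{5} = \frac{118558}{5}$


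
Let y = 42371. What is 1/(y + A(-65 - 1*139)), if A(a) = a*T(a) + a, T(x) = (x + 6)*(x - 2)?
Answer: -1/8278585 ≈ -1.2079e-7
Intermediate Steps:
T(x) = (-2 + x)*(6 + x) (T(x) = (6 + x)*(-2 + x) = (-2 + x)*(6 + x))
A(a) = a + a*(-12 + a² + 4*a) (A(a) = a*(-12 + a² + 4*a) + a = a + a*(-12 + a² + 4*a))
1/(y + A(-65 - 1*139)) = 1/(42371 + (-65 - 1*139)*(-11 + (-65 - 1*139)² + 4*(-65 - 1*139))) = 1/(42371 + (-65 - 139)*(-11 + (-65 - 139)² + 4*(-65 - 139))) = 1/(42371 - 204*(-11 + (-204)² + 4*(-204))) = 1/(42371 - 204*(-11 + 41616 - 816)) = 1/(42371 - 204*40789) = 1/(42371 - 8320956) = 1/(-8278585) = -1/8278585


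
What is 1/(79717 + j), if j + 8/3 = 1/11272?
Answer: 33816/2695619899 ≈ 1.2545e-5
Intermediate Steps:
j = -90173/33816 (j = -8/3 + 1/11272 = -90173/33816 ≈ -2.6666)
1/(79717 + j) = 1/(79717 - 90173/33816) = 1/(2695619899/33816) = 33816/2695619899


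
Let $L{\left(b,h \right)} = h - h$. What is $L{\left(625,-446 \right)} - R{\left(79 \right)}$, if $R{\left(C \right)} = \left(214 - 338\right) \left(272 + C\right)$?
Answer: $43524$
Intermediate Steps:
$L{\left(b,h \right)} = 0$
$R{\left(C \right)} = -33728 - 124 C$ ($R{\left(C \right)} = - 124 \left(272 + C\right) = -33728 - 124 C$)
$L{\left(625,-446 \right)} - R{\left(79 \right)} = 0 - \left(-33728 - 9796\right) = 0 - -43524 = 0 + 43524 = 43524$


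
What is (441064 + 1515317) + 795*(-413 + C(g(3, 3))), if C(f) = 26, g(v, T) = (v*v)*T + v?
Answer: 1648716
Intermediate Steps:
g(v, T) = v + T*v² (g(v, T) = v²*T + v = T*v² + v = v + T*v²)
(441064 + 1515317) + 795*(-413 + C(g(3, 3))) = (441064 + 1515317) + 795*(-413 + 26) = 1956381 + 795*(-387) = 1956381 - 307665 = 1648716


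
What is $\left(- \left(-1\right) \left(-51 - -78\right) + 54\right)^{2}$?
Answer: $6561$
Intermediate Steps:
$\left(- \left(-1\right) \left(-51 - -78\right) + 54\right)^{2} = \left(- \left(-1\right) \left(-51 + 78\right) + 54\right)^{2} = \left(- \left(-1\right) 27 + 54\right)^{2} = \left(\left(-1\right) \left(-27\right) + 54\right)^{2} = \left(27 + 54\right)^{2} = 81^{2} = 6561$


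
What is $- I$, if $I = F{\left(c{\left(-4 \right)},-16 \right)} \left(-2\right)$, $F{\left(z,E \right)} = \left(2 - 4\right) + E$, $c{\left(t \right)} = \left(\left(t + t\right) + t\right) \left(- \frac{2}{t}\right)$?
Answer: $-36$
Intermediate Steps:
$c{\left(t \right)} = -6$ ($c{\left(t \right)} = \left(2 t + t\right) \left(- \frac{2}{t}\right) = 3 t \left(- \frac{2}{t}\right) = -6$)
$F{\left(z,E \right)} = -2 + E$
$I = 36$ ($I = \left(-2 - 16\right) \left(-2\right) = \left(-18\right) \left(-2\right) = 36$)
$- I = \left(-1\right) 36 = -36$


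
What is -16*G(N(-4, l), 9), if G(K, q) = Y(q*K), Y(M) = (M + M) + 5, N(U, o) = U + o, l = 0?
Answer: 1072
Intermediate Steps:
Y(M) = 5 + 2*M (Y(M) = 2*M + 5 = 5 + 2*M)
G(K, q) = 5 + 2*K*q (G(K, q) = 5 + 2*(q*K) = 5 + 2*(K*q) = 5 + 2*K*q)
-16*G(N(-4, l), 9) = -16*(5 + 2*(-4 + 0)*9) = -16*(5 + 2*(-4)*9) = -16*(5 - 72) = -16*(-67) = 1072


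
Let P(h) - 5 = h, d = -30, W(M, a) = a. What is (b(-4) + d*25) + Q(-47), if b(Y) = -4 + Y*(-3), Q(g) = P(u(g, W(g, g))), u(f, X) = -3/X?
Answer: -34636/47 ≈ -736.94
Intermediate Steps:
P(h) = 5 + h
Q(g) = 5 - 3/g
b(Y) = -4 - 3*Y
(b(-4) + d*25) + Q(-47) = ((-4 - 3*(-4)) - 30*25) + (5 - 3/(-47)) = ((-4 + 12) - 750) + (5 - 3*(-1/47)) = (8 - 750) + (5 + 3/47) = -742 + 238/47 = -34636/47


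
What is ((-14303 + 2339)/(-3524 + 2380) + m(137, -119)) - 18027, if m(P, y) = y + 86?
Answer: -5162169/286 ≈ -18050.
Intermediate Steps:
m(P, y) = 86 + y
((-14303 + 2339)/(-3524 + 2380) + m(137, -119)) - 18027 = ((-14303 + 2339)/(-3524 + 2380) + (86 - 119)) - 18027 = (-11964/(-1144) - 33) - 18027 = (-11964*(-1/1144) - 33) - 18027 = (2991/286 - 33) - 18027 = -6447/286 - 18027 = -5162169/286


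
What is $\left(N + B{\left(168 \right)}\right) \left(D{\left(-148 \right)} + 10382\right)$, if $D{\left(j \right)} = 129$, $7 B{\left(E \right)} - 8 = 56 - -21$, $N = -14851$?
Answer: $- \frac{1091798592}{7} \approx -1.5597 \cdot 10^{8}$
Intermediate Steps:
$B{\left(E \right)} = \frac{85}{7}$ ($B{\left(E \right)} = \frac{8}{7} + \frac{56 - -21}{7} = \frac{8}{7} + \frac{56 + 21}{7} = \frac{8}{7} + \frac{1}{7} \cdot 77 = \frac{8}{7} + 11 = \frac{85}{7}$)
$\left(N + B{\left(168 \right)}\right) \left(D{\left(-148 \right)} + 10382\right) = \left(-14851 + \frac{85}{7}\right) \left(129 + 10382\right) = \left(- \frac{103872}{7}\right) 10511 = - \frac{1091798592}{7}$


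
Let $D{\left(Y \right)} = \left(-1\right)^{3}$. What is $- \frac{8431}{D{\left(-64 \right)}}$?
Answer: $8431$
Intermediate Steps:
$D{\left(Y \right)} = -1$
$- \frac{8431}{D{\left(-64 \right)}} = - \frac{8431}{-1} = \left(-8431\right) \left(-1\right) = 8431$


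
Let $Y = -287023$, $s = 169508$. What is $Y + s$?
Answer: $-117515$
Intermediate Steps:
$Y + s = -287023 + 169508 = -117515$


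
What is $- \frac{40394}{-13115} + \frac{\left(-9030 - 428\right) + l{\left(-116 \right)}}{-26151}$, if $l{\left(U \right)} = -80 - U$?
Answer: $\frac{1179913024}{342970365} \approx 3.4403$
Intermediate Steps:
$- \frac{40394}{-13115} + \frac{\left(-9030 - 428\right) + l{\left(-116 \right)}}{-26151} = - \frac{40394}{-13115} + \frac{\left(-9030 - 428\right) - -36}{-26151} = \left(-40394\right) \left(- \frac{1}{13115}\right) + \left(-9458 + \left(-80 + 116\right)\right) \left(- \frac{1}{26151}\right) = \frac{40394}{13115} + \left(-9458 + 36\right) \left(- \frac{1}{26151}\right) = \frac{40394}{13115} - - \frac{9422}{26151} = \frac{40394}{13115} + \frac{9422}{26151} = \frac{1179913024}{342970365}$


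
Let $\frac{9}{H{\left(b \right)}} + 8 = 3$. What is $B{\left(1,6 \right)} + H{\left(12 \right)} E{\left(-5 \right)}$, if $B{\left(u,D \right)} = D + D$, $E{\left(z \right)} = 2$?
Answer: $\frac{42}{5} \approx 8.4$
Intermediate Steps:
$B{\left(u,D \right)} = 2 D$
$H{\left(b \right)} = - \frac{9}{5}$ ($H{\left(b \right)} = \frac{9}{-8 + 3} = \frac{9}{-5} = 9 \left(- \frac{1}{5}\right) = - \frac{9}{5}$)
$B{\left(1,6 \right)} + H{\left(12 \right)} E{\left(-5 \right)} = 2 \cdot 6 - \frac{18}{5} = 12 - \frac{18}{5} = \frac{42}{5}$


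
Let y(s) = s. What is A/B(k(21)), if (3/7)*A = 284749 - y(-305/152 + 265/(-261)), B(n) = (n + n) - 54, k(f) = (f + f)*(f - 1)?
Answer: 79076775491/193520016 ≈ 408.62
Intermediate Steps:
k(f) = 2*f*(-1 + f) (k(f) = (2*f)*(-1 + f) = 2*f*(-1 + f))
B(n) = -54 + 2*n (B(n) = 2*n - 54 = -54 + 2*n)
A = 79076775491/119016 (A = 7*(284749 - (-305/152 + 265/(-261)))/3 = 7*(284749 - (-305*1/152 + 265*(-1/261)))/3 = 7*(284749 - (-305/152 - 265/261))/3 = 7*(284749 - 1*(-119885/39672))/3 = 7*(284749 + 119885/39672)/3 = (7/3)*(11296682213/39672) = 79076775491/119016 ≈ 6.6442e+5)
A/B(k(21)) = 79076775491/(119016*(-54 + 2*(2*21*(-1 + 21)))) = 79076775491/(119016*(-54 + 2*(2*21*20))) = 79076775491/(119016*(-54 + 2*840)) = 79076775491/(119016*(-54 + 1680)) = (79076775491/119016)/1626 = (79076775491/119016)*(1/1626) = 79076775491/193520016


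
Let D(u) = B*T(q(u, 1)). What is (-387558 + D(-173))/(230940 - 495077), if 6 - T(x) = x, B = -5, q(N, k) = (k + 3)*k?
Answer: 387568/264137 ≈ 1.4673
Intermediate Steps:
q(N, k) = k*(3 + k) (q(N, k) = (3 + k)*k = k*(3 + k))
T(x) = 6 - x
D(u) = -10 (D(u) = -5*(6 - (3 + 1)) = -5*(6 - 4) = -5*2 = -10)
(-387558 + D(-173))/(230940 - 495077) = (-387558 - 10)/(230940 - 495077) = -387568/(-264137) = -387568*(-1/264137) = 387568/264137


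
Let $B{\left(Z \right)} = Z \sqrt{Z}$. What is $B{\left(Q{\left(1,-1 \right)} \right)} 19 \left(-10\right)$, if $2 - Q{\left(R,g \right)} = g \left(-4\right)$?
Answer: $380 i \sqrt{2} \approx 537.4 i$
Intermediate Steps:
$Q{\left(R,g \right)} = 2 + 4 g$ ($Q{\left(R,g \right)} = 2 - g \left(-4\right) = 2 - - 4 g = 2 + 4 g$)
$B{\left(Z \right)} = Z^{\frac{3}{2}}$
$B{\left(Q{\left(1,-1 \right)} \right)} 19 \left(-10\right) = \left(2 + 4 \left(-1\right)\right)^{\frac{3}{2}} \cdot 19 \left(-10\right) = \left(2 - 4\right)^{\frac{3}{2}} \cdot 19 \left(-10\right) = \left(-2\right)^{\frac{3}{2}} \cdot 19 \left(-10\right) = - 2 i \sqrt{2} \cdot 19 \left(-10\right) = - 38 i \sqrt{2} \left(-10\right) = 380 i \sqrt{2}$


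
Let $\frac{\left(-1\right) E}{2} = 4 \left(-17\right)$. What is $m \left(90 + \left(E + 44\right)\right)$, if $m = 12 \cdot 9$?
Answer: $29160$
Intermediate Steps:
$m = 108$
$E = 136$ ($E = - 2 \cdot 4 \left(-17\right) = \left(-2\right) \left(-68\right) = 136$)
$m \left(90 + \left(E + 44\right)\right) = 108 \left(90 + \left(136 + 44\right)\right) = 108 \left(90 + 180\right) = 108 \cdot 270 = 29160$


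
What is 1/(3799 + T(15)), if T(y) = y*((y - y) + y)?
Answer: 1/4024 ≈ 0.00024851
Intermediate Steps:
T(y) = y² (T(y) = y*(0 + y) = y*y = y²)
1/(3799 + T(15)) = 1/(3799 + 15²) = 1/(3799 + 225) = 1/4024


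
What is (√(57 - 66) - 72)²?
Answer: 5175 - 432*I ≈ 5175.0 - 432.0*I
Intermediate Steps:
(√(57 - 66) - 72)² = (√(-9) - 72)² = (3*I - 72)² = (-72 + 3*I)²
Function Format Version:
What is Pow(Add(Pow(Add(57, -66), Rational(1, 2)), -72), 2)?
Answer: Add(5175, Mul(-432, I)) ≈ Add(5175.0, Mul(-432.00, I))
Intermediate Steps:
Pow(Add(Pow(Add(57, -66), Rational(1, 2)), -72), 2) = Pow(Add(Pow(-9, Rational(1, 2)), -72), 2) = Pow(Add(Mul(3, I), -72), 2) = Pow(Add(-72, Mul(3, I)), 2)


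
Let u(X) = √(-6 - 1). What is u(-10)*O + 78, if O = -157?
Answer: 78 - 157*I*√7 ≈ 78.0 - 415.38*I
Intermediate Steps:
u(X) = I*√7 (u(X) = √(-7) = I*√7)
u(-10)*O + 78 = (I*√7)*(-157) + 78 = -157*I*√7 + 78 = 78 - 157*I*√7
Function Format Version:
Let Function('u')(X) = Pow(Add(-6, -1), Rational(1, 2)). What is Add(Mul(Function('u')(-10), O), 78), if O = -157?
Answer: Add(78, Mul(-157, I, Pow(7, Rational(1, 2)))) ≈ Add(78.000, Mul(-415.38, I))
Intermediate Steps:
Function('u')(X) = Mul(I, Pow(7, Rational(1, 2))) (Function('u')(X) = Pow(-7, Rational(1, 2)) = Mul(I, Pow(7, Rational(1, 2))))
Add(Mul(Function('u')(-10), O), 78) = Add(Mul(Mul(I, Pow(7, Rational(1, 2))), -157), 78) = Add(Mul(-157, I, Pow(7, Rational(1, 2))), 78) = Add(78, Mul(-157, I, Pow(7, Rational(1, 2))))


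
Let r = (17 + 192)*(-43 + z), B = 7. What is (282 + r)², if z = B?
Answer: 52446564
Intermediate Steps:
z = 7
r = -7524 (r = (17 + 192)*(-43 + 7) = 209*(-36) = -7524)
(282 + r)² = (282 - 7524)² = (-7242)² = 52446564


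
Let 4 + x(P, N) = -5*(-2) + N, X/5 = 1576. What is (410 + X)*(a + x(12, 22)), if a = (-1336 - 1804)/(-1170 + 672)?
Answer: 70813180/249 ≈ 2.8439e+5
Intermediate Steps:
X = 7880 (X = 5*1576 = 7880)
a = 1570/249 (a = -3140/(-498) = -3140*(-1/498) = 1570/249 ≈ 6.3052)
x(P, N) = 6 + N (x(P, N) = -4 + (-5*(-2) + N) = -4 + (10 + N) = 6 + N)
(410 + X)*(a + x(12, 22)) = (410 + 7880)*(1570/249 + (6 + 22)) = 8290*(1570/249 + 28) = 8290*(8542/249) = 70813180/249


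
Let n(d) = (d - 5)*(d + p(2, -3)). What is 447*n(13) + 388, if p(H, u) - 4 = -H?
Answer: 54028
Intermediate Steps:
p(H, u) = 4 - H
n(d) = (-5 + d)*(2 + d) (n(d) = (d - 5)*(d + (4 - 1*2)) = (-5 + d)*(d + (4 - 2)) = (-5 + d)*(d + 2) = (-5 + d)*(2 + d))
447*n(13) + 388 = 447*(-10 + 13**2 - 3*13) + 388 = 447*(-10 + 169 - 39) + 388 = 447*120 + 388 = 53640 + 388 = 54028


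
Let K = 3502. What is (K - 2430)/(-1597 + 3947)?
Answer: 536/1175 ≈ 0.45617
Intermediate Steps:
(K - 2430)/(-1597 + 3947) = (3502 - 2430)/(-1597 + 3947) = 1072/2350 = 1072*(1/2350) = 536/1175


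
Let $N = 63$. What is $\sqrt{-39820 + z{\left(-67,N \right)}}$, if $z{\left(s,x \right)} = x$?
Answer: $i \sqrt{39757} \approx 199.39 i$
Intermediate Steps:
$\sqrt{-39820 + z{\left(-67,N \right)}} = \sqrt{-39820 + 63} = \sqrt{-39757} = i \sqrt{39757}$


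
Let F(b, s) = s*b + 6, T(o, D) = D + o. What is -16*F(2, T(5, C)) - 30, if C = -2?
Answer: -222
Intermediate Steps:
F(b, s) = 6 + b*s (F(b, s) = b*s + 6 = 6 + b*s)
-16*F(2, T(5, C)) - 30 = -16*(6 + 2*(-2 + 5)) - 30 = -16*(6 + 2*3) - 30 = -16*(6 + 6) - 30 = -16*12 - 30 = -192 - 30 = -222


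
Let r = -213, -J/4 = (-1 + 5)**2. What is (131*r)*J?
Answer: 1785792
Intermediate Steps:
J = -64 (J = -4*(-1 + 5)**2 = -4*4**2 = -4*16 = -64)
(131*r)*J = (131*(-213))*(-64) = -27903*(-64) = 1785792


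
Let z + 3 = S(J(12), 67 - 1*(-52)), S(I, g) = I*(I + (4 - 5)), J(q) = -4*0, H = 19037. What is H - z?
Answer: 19040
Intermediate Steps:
J(q) = 0
S(I, g) = I*(-1 + I) (S(I, g) = I*(I - 1) = I*(-1 + I))
z = -3 (z = -3 + 0*(-1 + 0) = -3 + 0*(-1) = -3 + 0 = -3)
H - z = 19037 - 1*(-3) = 19037 + 3 = 19040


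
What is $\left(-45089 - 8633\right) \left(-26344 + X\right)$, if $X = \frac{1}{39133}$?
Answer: $\frac{55383070863222}{39133} \approx 1.4153 \cdot 10^{9}$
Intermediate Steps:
$X = \frac{1}{39133} \approx 2.5554 \cdot 10^{-5}$
$\left(-45089 - 8633\right) \left(-26344 + X\right) = \left(-45089 - 8633\right) \left(-26344 + \frac{1}{39133}\right) = \left(-53722\right) \left(- \frac{1030919751}{39133}\right) = \frac{55383070863222}{39133}$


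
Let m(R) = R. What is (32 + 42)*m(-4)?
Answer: -296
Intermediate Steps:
(32 + 42)*m(-4) = (32 + 42)*(-4) = 74*(-4) = -296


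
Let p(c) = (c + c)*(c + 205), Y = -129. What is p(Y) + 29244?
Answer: 9636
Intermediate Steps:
p(c) = 2*c*(205 + c) (p(c) = (2*c)*(205 + c) = 2*c*(205 + c))
p(Y) + 29244 = 2*(-129)*(205 - 129) + 29244 = 2*(-129)*76 + 29244 = -19608 + 29244 = 9636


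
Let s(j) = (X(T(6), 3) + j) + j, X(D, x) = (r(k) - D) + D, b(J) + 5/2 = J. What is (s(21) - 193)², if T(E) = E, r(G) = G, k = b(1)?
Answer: 93025/4 ≈ 23256.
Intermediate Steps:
b(J) = -5/2 + J
k = -3/2 (k = -5/2 + 1 = -3/2 ≈ -1.5000)
X(D, x) = -3/2 (X(D, x) = (-3/2 - D) + D = -3/2)
s(j) = -3/2 + 2*j (s(j) = (-3/2 + j) + j = -3/2 + 2*j)
(s(21) - 193)² = ((-3/2 + 2*21) - 193)² = ((-3/2 + 42) - 193)² = (81/2 - 193)² = (-305/2)² = 93025/4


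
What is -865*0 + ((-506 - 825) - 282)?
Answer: -1613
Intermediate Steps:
-865*0 + ((-506 - 825) - 282) = 0 + (-1331 - 282) = 0 - 1613 = -1613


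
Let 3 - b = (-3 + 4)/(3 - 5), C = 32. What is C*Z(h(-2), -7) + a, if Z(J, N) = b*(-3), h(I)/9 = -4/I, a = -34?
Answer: -370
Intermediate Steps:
b = 7/2 (b = 3 - (-3 + 4)/(3 - 5) = 3 - 1/(-2) = 3 - (-1)/2 = 3 - 1*(-½) = 3 + ½ = 7/2 ≈ 3.5000)
h(I) = -36/I (h(I) = 9*(-4/I) = -36/I)
Z(J, N) = -21/2 (Z(J, N) = (7/2)*(-3) = -21/2)
C*Z(h(-2), -7) + a = 32*(-21/2) - 34 = -336 - 34 = -370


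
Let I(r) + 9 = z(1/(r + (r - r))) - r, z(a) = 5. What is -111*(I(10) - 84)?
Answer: 10878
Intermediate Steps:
I(r) = -4 - r (I(r) = -9 + (5 - r) = -4 - r)
-111*(I(10) - 84) = -111*((-4 - 1*10) - 84) = -111*((-4 - 10) - 84) = -111*(-14 - 84) = -111*(-98) = 10878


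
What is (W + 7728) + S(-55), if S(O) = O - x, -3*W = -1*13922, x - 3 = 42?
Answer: 36806/3 ≈ 12269.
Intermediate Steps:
x = 45 (x = 3 + 42 = 45)
W = 13922/3 (W = -(-1)*13922/3 = -⅓*(-13922) = 13922/3 ≈ 4640.7)
S(O) = -45 + O (S(O) = O - 1*45 = O - 45 = -45 + O)
(W + 7728) + S(-55) = (13922/3 + 7728) + (-45 - 55) = 37106/3 - 100 = 36806/3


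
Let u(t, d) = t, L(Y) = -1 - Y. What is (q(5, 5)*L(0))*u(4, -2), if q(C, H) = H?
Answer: -20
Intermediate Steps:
(q(5, 5)*L(0))*u(4, -2) = (5*(-1 - 1*0))*4 = (5*(-1 + 0))*4 = (5*(-1))*4 = -5*4 = -20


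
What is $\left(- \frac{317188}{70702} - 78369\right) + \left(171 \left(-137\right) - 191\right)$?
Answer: $- \frac{3605501031}{35351} \approx -1.0199 \cdot 10^{5}$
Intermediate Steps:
$\left(- \frac{317188}{70702} - 78369\right) + \left(171 \left(-137\right) - 191\right) = \left(\left(-317188\right) \frac{1}{70702} - 78369\right) - 23618 = \left(- \frac{158594}{35351} - 78369\right) - 23618 = - \frac{2770581113}{35351} - 23618 = - \frac{3605501031}{35351}$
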